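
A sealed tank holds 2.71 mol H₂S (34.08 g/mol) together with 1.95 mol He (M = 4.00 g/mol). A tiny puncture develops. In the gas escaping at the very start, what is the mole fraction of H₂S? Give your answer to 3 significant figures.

Each component's effusion rate ∝ (its partial pressure)·(1/√M) ∝ n_i/√M_i.
So x_H₂S in the escaping gas = (n_H₂S/√M_H₂S) / Σ(n_i/√M_i)
= (2.71/√34.08) / (2.71/√34.08 + 1.95/√4.00) = 0.4642/(0.4642 + 0.9750) = 0.323.

0.323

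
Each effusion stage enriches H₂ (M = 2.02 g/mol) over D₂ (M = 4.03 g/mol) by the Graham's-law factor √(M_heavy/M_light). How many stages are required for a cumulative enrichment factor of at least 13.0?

8

Per stage α = (4.03/2.02)^(1/2) = 1.99505^0.5, giving ln α = 0.3453.
Need α^N ≥ 13.0 ⇒ N ≥ ln(13.0) / ln α = 2.565 / 0.3453 = 7.43.
Rounding up, N = 8 stages.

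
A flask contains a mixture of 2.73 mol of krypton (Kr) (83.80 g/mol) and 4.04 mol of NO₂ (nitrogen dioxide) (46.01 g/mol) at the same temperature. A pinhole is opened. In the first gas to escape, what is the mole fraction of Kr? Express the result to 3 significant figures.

0.334

Each component's effusion rate ∝ (its partial pressure)·(1/√M) ∝ n_i/√M_i.
So x_Kr in the escaping gas = (n_Kr/√M_Kr) / Σ(n_i/√M_i)
= (2.73/√83.80) / (2.73/√83.80 + 4.04/√46.01) = 0.2982/(0.2982 + 0.5956) = 0.334.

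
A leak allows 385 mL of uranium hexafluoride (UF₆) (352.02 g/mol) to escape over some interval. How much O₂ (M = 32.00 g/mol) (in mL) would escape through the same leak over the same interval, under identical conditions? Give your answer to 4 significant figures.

By Graham's law, rate_O₂/rate_UF₆ = √(M_UF₆/M_O₂) = √(352.02/32.00) = √11.00 = 3.317.
So the volume for O₂ is 385 × 3.317 = 1277 mL.

1277 mL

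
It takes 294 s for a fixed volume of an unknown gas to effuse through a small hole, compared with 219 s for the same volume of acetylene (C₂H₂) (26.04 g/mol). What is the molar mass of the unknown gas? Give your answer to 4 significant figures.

By Graham's law, t_X/t_C₂H₂ = √(M_X/M_C₂H₂).
294/219 = 1.342 = √(M_X/26.04)
M_X = 26.04 × 1.342² = 26.04 × 1.802 = 46.93 g/mol

46.93 g/mol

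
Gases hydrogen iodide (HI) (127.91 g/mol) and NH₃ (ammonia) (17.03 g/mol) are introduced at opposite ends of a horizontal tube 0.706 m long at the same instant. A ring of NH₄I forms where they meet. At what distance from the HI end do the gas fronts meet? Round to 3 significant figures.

Distances travelled in equal time are proportional to diffusion rates, so d_HI/d_NH₃ = √(M_NH₃/M_HI) = √(17.03/127.91) = 0.3649.
With d_HI + d_NH₃ = 0.706 m, d_NH₃ = 0.706/(1 + 0.3649) = 0.5173 m.
d_HI = 0.706 − 0.5173 = 0.189 m.

0.189 m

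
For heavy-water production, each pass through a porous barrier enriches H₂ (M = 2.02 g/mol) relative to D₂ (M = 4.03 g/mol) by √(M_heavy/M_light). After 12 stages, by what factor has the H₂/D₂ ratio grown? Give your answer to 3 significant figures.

63.1

Overall factor = α^12 with α = √(4.03/2.02), i.e. (4.03/2.02)^(12/2).
= 1.99505^6 = 63.1.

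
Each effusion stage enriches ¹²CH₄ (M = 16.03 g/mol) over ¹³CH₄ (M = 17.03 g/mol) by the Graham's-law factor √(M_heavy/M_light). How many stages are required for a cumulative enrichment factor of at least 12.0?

With α = √(17.03/16.03) per stage, ln α = ½ ln(1.06238) = 0.03026.
Need α^N ≥ 12.0 ⇒ N ≥ ln(12.0) / ln α = 2.485 / 0.03026 = 82.13.
Minimum whole number of stages: N = 83.

83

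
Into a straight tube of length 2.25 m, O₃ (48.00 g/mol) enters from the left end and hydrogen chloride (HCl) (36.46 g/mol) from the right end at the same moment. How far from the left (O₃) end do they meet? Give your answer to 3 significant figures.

Graham's law gives d_O₃/d_HCl = rate_O₃/rate_HCl = √(M_HCl/M_O₃) = √(36.46/48.00) = 0.8715.
With d_O₃ + d_HCl = 2.25 m, d_HCl = 2.25/(1 + 0.8715) = 1.202 m.
d_O₃ = 2.25 − 1.202 = 1.05 m.

1.05 m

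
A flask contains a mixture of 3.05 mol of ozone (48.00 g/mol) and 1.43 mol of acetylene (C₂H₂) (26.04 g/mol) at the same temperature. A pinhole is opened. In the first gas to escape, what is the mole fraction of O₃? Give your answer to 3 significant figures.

0.611

Effusion rate of each component ∝ n_i/√M_i (partial pressure × 1/√M).
So x_O₃ in the escaping gas = (n_O₃/√M_O₃) / Σ(n_i/√M_i)
= (3.05/√48.00) / (3.05/√48.00 + 1.43/√26.04) = 0.4402/(0.4402 + 0.2802) = 0.611.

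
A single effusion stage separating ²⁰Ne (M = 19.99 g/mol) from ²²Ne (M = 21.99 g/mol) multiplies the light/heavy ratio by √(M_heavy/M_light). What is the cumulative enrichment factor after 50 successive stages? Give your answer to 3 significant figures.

10.8

After 50 stages the ratio has grown by (√(21.99/19.99))^50 = (21.99/19.99)^(50/2).
= 1.10005^25 = 10.8.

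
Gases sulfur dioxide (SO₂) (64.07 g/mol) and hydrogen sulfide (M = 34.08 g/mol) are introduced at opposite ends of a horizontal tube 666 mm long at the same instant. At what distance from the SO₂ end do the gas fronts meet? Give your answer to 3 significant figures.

281 mm

Distances travelled in equal time are proportional to diffusion rates, so d_SO₂/d_H₂S = √(M_H₂S/M_SO₂) = √(34.08/64.07) = 0.7293.
With d_SO₂ + d_H₂S = 666 mm, d_H₂S = 666/(1 + 0.7293) = 385.1 mm.
d_SO₂ = 666 − 385.1 = 281 mm.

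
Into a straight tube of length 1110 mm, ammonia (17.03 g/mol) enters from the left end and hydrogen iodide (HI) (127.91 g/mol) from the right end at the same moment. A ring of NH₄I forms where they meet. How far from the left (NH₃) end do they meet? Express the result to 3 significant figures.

813 mm

In equal time, each gas travels a distance ∝ its rate ∝ 1/√M, so d_NH₃/d_HI = √(M_HI/M_NH₃) = √(127.91/17.03) = 2.741.
With d_NH₃ + d_HI = 1110 mm, d_HI = 1110/(1 + 2.741) = 296.7 mm.
d_NH₃ = 1110 − 296.7 = 813 mm.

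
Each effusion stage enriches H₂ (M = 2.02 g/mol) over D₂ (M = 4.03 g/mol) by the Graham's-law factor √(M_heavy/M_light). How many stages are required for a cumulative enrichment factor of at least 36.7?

11

Per stage α = (4.03/2.02)^(1/2) = 1.99505^0.5, giving ln α = 0.3453.
Need α^N ≥ 36.7 ⇒ N ≥ ln(36.7) / ln α = 3.603 / 0.3453 = 10.43.
Minimum whole number of stages: N = 11.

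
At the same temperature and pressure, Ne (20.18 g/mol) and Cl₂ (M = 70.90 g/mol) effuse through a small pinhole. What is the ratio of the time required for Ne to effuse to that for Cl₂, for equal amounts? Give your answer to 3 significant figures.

Graham's law gives t_Ne/t_Cl₂ = √(M_Ne/M_Cl₂) = √(20.18/70.90) = √0.2846 = 0.534.

0.534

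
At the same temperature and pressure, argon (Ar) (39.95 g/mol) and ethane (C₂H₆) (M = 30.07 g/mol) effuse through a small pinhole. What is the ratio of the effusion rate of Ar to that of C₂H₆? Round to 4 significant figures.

Graham's law gives rate_Ar/rate_C₂H₆ = √(M_C₂H₆/M_Ar) = √(30.07/39.95) = √0.7527 = 0.8676.

0.8676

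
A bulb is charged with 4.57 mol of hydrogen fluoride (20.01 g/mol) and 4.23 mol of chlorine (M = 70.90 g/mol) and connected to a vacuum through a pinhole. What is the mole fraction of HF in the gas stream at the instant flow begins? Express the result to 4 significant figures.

Rate_i ∝ x_i/√M_i (Graham's law weighted by mole fraction), so the effusate composition follows n_i/√M_i.
Mole fraction of HF in the effusate = (n_HF/√M_HF) / (n_HF/√M_HF + n_Cl₂/√M_Cl₂)
= (4.57/√20.01) / (4.57/√20.01 + 4.23/√70.90) = 1.022/(1.022 + 0.5024) = 0.6704.

0.6704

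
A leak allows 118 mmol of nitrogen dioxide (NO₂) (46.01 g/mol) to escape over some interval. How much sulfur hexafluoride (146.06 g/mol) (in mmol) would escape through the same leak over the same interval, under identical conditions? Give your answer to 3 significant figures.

By Graham's law, rate_SF₆/rate_NO₂ = √(M_NO₂/M_SF₆) = √(46.01/146.06) = √0.3150 = 0.5613.
So the amount for SF₆ is 118 × 0.5613 = 66.2 mmol.

66.2 mmol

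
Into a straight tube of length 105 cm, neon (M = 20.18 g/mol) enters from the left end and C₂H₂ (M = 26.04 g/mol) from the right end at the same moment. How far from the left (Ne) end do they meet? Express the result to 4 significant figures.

55.84 cm

In equal time, each gas travels a distance ∝ its rate ∝ 1/√M, so d_Ne/d_C₂H₂ = √(M_C₂H₂/M_Ne) = √(26.04/20.18) = 1.136.
With d_Ne + d_C₂H₂ = 105 cm, d_C₂H₂ = 105/(1 + 1.136) = 49.16 cm.
d_Ne = 105 − 49.16 = 55.84 cm.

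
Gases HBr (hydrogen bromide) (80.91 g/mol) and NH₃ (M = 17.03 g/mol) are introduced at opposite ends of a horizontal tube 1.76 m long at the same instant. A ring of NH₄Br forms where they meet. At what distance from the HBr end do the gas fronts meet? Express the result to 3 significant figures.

Graham's law gives d_HBr/d_NH₃ = rate_HBr/rate_NH₃ = √(M_NH₃/M_HBr) = √(17.03/80.91) = 0.4588.
With d_HBr + d_NH₃ = 1.76 m, d_NH₃ = 1.76/(1 + 0.4588) = 1.206 m.
d_HBr = 1.76 − 1.206 = 0.554 m.

0.554 m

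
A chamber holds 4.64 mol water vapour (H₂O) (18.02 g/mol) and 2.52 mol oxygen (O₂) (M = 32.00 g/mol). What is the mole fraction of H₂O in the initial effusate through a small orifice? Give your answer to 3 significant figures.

The effusion rate of species i is ∝ p_i/√M_i ∝ n_i/√M_i.
So x_H₂O in the escaping gas = (n_H₂O/√M_H₂O) / Σ(n_i/√M_i)
= (4.64/√18.02) / (4.64/√18.02 + 2.52/√32.00) = 1.093/(1.093 + 0.4455) = 0.710.

0.710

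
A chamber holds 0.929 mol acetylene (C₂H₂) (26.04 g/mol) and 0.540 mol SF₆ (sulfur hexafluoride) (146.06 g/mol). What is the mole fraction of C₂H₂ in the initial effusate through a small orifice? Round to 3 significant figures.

0.803

Rate_i ∝ x_i/√M_i (Graham's law weighted by mole fraction), so the effusate composition follows n_i/√M_i.
x_C₂H₂(eff) = (n_C₂H₂/√M_C₂H₂) / (n_C₂H₂/√M_C₂H₂ + n_SF₆/√M_SF₆)
= (0.929/√26.04) / (0.929/√26.04 + 0.540/√146.06) = 0.1821/(0.1821 + 0.04468) = 0.803.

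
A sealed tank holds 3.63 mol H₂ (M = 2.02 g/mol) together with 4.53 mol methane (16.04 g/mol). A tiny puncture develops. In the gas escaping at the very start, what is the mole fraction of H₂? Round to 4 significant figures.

The effusion rate of species i is ∝ p_i/√M_i ∝ n_i/√M_i.
x_H₂(eff) = (n_H₂/√M_H₂) / (n_H₂/√M_H₂ + n_CH₄/√M_CH₄)
= (3.63/√2.02) / (3.63/√2.02 + 4.53/√16.04) = 2.554/(2.554 + 1.131) = 0.6931.

0.6931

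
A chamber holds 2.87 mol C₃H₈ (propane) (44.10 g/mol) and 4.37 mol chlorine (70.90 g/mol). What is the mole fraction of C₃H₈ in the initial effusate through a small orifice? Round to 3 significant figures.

0.454

Each component's effusion rate ∝ (its partial pressure)·(1/√M) ∝ n_i/√M_i.
x_C₃H₈(eff) = (n_C₃H₈/√M_C₃H₈) / (n_C₃H₈/√M_C₃H₈ + n_Cl₂/√M_Cl₂)
= (2.87/√44.10) / (2.87/√44.10 + 4.37/√70.90) = 0.4322/(0.4322 + 0.5190) = 0.454.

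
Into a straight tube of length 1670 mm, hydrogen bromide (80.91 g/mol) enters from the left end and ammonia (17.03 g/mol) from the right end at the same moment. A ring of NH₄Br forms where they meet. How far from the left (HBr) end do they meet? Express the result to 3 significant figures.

The fronts meet when d_HBr + d_NH₃ = L with d_HBr/d_NH₃ = √(M_NH₃/M_HBr) (Graham's law). Here √(M_NH₃/M_HBr) = √(17.03/80.91) = 0.4588.
With d_HBr + d_NH₃ = 1670 mm, d_NH₃ = 1670/(1 + 0.4588) = 1145 mm.
d_HBr = 1670 − 1145 = 525 mm.

525 mm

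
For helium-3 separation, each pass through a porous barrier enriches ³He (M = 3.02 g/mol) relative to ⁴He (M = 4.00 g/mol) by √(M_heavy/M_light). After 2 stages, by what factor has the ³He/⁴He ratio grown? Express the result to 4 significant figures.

1.325

The single-stage factor is √(M_heavy/M_light), so 2 stages give [√(4.00/3.02)]^2 = (4.00/3.02)^(2/2).
= 1.32450^1 = 1.325.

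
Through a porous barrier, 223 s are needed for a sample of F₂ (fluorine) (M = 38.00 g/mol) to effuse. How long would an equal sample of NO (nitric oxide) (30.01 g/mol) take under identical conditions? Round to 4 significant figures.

198.2 s

By Graham's law, t_NO/t_F₂ = √(M_NO/M_F₂) = √(30.01/38.00) = √0.7897 = 0.8887.
So the time for NO is 223 × 0.8887 = 198.2 s.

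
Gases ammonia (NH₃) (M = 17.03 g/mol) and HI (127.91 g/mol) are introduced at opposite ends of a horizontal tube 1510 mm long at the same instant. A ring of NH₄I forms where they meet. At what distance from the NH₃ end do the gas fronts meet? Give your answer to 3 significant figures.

1110 mm

In equal time, each gas travels a distance ∝ its rate ∝ 1/√M, so d_NH₃/d_HI = √(M_HI/M_NH₃) = √(127.91/17.03) = 2.741.
With d_NH₃ + d_HI = 1510 mm, d_HI = 1510/(1 + 2.741) = 403.7 mm.
d_NH₃ = 1510 − 403.7 = 1110 mm.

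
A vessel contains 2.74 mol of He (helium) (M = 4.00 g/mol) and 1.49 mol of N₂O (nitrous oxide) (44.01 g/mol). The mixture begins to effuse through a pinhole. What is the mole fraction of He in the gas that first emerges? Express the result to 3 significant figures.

0.859

Each component's effusion rate ∝ (its partial pressure)·(1/√M) ∝ n_i/√M_i.
Mole fraction of He in the effusate = (n_He/√M_He) / (n_He/√M_He + n_N₂O/√M_N₂O)
= (2.74/√4.00) / (2.74/√4.00 + 1.49/√44.01) = 1.370/(1.370 + 0.2246) = 0.859.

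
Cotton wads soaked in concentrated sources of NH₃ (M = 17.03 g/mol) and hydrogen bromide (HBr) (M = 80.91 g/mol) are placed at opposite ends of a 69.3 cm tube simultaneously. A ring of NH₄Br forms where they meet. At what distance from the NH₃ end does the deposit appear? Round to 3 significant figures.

47.5 cm

In equal time, each gas travels a distance ∝ its rate ∝ 1/√M, so d_NH₃/d_HBr = √(M_HBr/M_NH₃) = √(80.91/17.03) = 2.180.
With d_NH₃ + d_HBr = 69.3 cm, d_HBr = 69.3/(1 + 2.180) = 21.79 cm.
d_NH₃ = 69.3 − 21.79 = 47.5 cm.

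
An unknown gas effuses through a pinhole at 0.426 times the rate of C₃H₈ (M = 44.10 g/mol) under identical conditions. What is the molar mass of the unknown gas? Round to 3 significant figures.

243 g/mol

From Graham's law, rate_X/rate_C₃H₈ = √(M_C₃H₈/M_X).
0.426 = √(44.10/M_X)
M_X = 44.10 / 0.426² = 44.10 / 0.1815 = 243 g/mol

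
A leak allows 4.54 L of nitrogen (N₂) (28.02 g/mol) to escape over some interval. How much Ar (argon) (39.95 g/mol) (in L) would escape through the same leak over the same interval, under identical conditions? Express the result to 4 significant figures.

Using Graham's law: rate_Ar/rate_N₂ = √(M_N₂/M_Ar) = √(28.02/39.95) = √0.7014 = 0.8375.
So the volume for Ar is 4.54 × 0.8375 = 3.802 L.

3.802 L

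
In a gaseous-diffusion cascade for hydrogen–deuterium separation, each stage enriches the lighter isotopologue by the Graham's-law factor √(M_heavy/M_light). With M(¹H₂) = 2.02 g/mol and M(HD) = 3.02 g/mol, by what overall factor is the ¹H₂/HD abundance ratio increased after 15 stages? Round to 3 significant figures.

20.4

Each stage multiplies the ratio by α = √(3.02/2.02), so after 15 stages the overall factor is α^15 = (3.02/2.02)^(15/2).
= 1.49505^(15/2) = 20.4.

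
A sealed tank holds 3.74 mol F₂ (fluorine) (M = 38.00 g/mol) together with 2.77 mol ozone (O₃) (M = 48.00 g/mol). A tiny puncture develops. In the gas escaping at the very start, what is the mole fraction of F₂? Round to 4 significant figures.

0.6028

Each component's effusion rate ∝ (its partial pressure)·(1/√M) ∝ n_i/√M_i.
Mole fraction of F₂ in the effusate = (n_F₂/√M_F₂) / (n_F₂/√M_F₂ + n_O₃/√M_O₃)
= (3.74/√38.00) / (3.74/√38.00 + 2.77/√48.00) = 0.6067/(0.6067 + 0.3998) = 0.6028.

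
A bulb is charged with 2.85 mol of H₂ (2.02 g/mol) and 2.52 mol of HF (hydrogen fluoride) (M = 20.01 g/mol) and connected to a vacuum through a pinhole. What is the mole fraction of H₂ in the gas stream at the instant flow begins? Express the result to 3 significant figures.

0.781

Each component's effusion rate ∝ (its partial pressure)·(1/√M) ∝ n_i/√M_i.
x_H₂(eff) = (n_H₂/√M_H₂) / (n_H₂/√M_H₂ + n_HF/√M_HF)
= (2.85/√2.02) / (2.85/√2.02 + 2.52/√20.01) = 2.005/(2.005 + 0.5633) = 0.781.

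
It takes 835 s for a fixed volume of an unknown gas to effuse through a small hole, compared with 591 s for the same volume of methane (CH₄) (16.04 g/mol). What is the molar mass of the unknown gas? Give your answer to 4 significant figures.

Graham's law gives t_X/t_CH₄ = √(M_X/M_CH₄).
835/591 = 1.413 = √(M_X/16.04)
M_X = 16.04 × 1.413² = 16.04 × 1.996 = 32.02 g/mol

32.02 g/mol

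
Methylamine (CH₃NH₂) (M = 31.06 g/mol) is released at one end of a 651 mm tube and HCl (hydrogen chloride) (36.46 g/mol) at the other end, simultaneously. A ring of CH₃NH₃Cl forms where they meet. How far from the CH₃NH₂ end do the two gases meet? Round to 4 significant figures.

Distances travelled in equal time are proportional to diffusion rates, so d_CH₃NH₂/d_HCl = √(M_HCl/M_CH₃NH₂) = √(36.46/31.06) = 1.083.
With d_CH₃NH₂ + d_HCl = 651 mm, d_HCl = 651/(1 + 1.083) = 312.5 mm.
d_CH₃NH₂ = 651 − 312.5 = 338.5 mm.

338.5 mm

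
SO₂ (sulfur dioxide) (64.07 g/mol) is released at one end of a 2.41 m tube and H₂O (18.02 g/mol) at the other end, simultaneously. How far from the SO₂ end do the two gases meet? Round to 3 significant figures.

0.835 m

Distances travelled in equal time are proportional to diffusion rates, so d_SO₂/d_H₂O = √(M_H₂O/M_SO₂) = √(18.02/64.07) = 0.5303.
With d_SO₂ + d_H₂O = 2.41 m, d_H₂O = 2.41/(1 + 0.5303) = 1.575 m.
d_SO₂ = 2.41 − 1.575 = 0.835 m.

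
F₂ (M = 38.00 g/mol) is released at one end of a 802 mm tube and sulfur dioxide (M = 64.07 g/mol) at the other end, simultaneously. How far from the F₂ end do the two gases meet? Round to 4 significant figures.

453.1 mm

The fronts meet when d_F₂ + d_SO₂ = L with d_F₂/d_SO₂ = √(M_SO₂/M_F₂) (Graham's law). Here √(M_SO₂/M_F₂) = √(64.07/38.00) = 1.298.
With d_F₂ + d_SO₂ = 802 mm, d_SO₂ = 802/(1 + 1.298) = 348.9 mm.
d_F₂ = 802 − 348.9 = 453.1 mm.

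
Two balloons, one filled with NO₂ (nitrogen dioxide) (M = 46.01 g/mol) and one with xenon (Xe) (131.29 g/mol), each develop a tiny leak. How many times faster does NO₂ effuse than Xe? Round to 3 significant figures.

Since effusion rate ∝ 1/√M, rate_NO₂/rate_Xe = √(M_Xe/M_NO₂) = √(131.29/46.01) = √2.854 = 1.69.

1.69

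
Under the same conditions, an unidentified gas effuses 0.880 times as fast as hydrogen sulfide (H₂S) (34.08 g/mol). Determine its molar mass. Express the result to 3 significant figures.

44.0 g/mol

Using Graham's law: rate_X/rate_H₂S = √(M_H₂S/M_X).
0.880 = √(34.08/M_X)
M_X = 34.08 / 0.880² = 34.08 / 0.7744 = 44.0 g/mol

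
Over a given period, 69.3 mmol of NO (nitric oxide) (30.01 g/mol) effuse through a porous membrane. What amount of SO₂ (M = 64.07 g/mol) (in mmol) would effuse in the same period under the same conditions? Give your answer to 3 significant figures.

47.4 mmol

Using Graham's law: rate_SO₂/rate_NO = √(M_NO/M_SO₂) = √(30.01/64.07) = √0.4684 = 0.6844.
So the amount for SO₂ is 69.3 × 0.6844 = 47.4 mmol.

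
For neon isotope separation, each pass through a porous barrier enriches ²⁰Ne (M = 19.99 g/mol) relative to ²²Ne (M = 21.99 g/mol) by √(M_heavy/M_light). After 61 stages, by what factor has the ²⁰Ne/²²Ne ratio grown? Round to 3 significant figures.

After 61 stages the ratio has grown by (√(21.99/19.99))^61 = (21.99/19.99)^(61/2).
= 1.10005^(61/2) = 18.3.

18.3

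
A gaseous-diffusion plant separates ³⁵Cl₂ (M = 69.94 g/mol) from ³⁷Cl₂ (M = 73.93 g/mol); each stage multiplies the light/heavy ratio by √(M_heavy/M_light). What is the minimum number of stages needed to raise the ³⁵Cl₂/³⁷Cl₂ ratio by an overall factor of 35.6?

129

With α = √(73.93/69.94) per stage, ln α = ½ ln(1.05705) = 0.02774.
Need α^N ≥ 35.6 ⇒ N ≥ ln(35.6) / ln α = 3.572 / 0.02774 = 128.78.
Minimum whole number of stages: N = 129.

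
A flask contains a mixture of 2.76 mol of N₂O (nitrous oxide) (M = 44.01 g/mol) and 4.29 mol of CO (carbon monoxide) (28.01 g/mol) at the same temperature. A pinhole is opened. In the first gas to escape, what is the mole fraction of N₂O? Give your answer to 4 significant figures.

The effusion rate of species i is ∝ p_i/√M_i ∝ n_i/√M_i.
So x_N₂O in the escaping gas = (n_N₂O/√M_N₂O) / Σ(n_i/√M_i)
= (2.76/√44.01) / (2.76/√44.01 + 4.29/√28.01) = 0.4160/(0.4160 + 0.8106) = 0.3392.

0.3392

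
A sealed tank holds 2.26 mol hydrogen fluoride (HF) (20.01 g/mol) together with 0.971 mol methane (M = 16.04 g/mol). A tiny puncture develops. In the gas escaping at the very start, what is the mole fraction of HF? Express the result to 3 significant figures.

0.676

Each component's effusion rate ∝ (its partial pressure)·(1/√M) ∝ n_i/√M_i.
So x_HF in the escaping gas = (n_HF/√M_HF) / Σ(n_i/√M_i)
= (2.26/√20.01) / (2.26/√20.01 + 0.971/√16.04) = 0.5052/(0.5052 + 0.2424) = 0.676.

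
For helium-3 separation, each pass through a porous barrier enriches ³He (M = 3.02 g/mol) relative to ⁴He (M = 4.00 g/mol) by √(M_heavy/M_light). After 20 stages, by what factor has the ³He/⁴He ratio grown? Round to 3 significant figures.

16.6

After 20 stages the ratio has grown by (√(4.00/3.02))^20 = (4.00/3.02)^(20/2).
= 1.32450^10 = 16.6.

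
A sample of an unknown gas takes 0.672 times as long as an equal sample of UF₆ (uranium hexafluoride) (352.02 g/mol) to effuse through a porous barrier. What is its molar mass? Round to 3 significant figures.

159 g/mol

Using Graham's law: t_X/t_UF₆ = √(M_X/M_UF₆).
0.672 = √(M_X/352.02)
M_X = 352.02 × 0.672² = 352.02 × 0.4516 = 159 g/mol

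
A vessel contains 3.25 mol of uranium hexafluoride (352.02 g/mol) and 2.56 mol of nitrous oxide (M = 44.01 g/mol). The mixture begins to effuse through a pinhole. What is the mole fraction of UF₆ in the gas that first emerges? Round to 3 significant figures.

0.310

Effusion rate of each component ∝ n_i/√M_i (partial pressure × 1/√M).
x_UF₆(eff) = (n_UF₆/√M_UF₆) / (n_UF₆/√M_UF₆ + n_N₂O/√M_N₂O)
= (3.25/√352.02) / (3.25/√352.02 + 2.56/√44.01) = 0.1732/(0.1732 + 0.3859) = 0.310.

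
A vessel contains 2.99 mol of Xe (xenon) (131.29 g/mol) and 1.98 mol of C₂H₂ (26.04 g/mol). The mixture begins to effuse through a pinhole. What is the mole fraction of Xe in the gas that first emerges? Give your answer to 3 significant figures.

0.402

Each component's effusion rate ∝ (its partial pressure)·(1/√M) ∝ n_i/√M_i.
So x_Xe in the escaping gas = (n_Xe/√M_Xe) / Σ(n_i/√M_i)
= (2.99/√131.29) / (2.99/√131.29 + 1.98/√26.04) = 0.2609/(0.2609 + 0.3880) = 0.402.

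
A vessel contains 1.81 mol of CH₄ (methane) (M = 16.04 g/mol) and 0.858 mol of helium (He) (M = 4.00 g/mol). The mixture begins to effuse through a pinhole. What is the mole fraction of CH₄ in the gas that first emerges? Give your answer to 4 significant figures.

Effusion rate of each component ∝ n_i/√M_i (partial pressure × 1/√M).
x_CH₄(eff) = (n_CH₄/√M_CH₄) / (n_CH₄/√M_CH₄ + n_He/√M_He)
= (1.81/√16.04) / (1.81/√16.04 + 0.858/√4.00) = 0.4519/(0.4519 + 0.4290) = 0.5130.

0.5130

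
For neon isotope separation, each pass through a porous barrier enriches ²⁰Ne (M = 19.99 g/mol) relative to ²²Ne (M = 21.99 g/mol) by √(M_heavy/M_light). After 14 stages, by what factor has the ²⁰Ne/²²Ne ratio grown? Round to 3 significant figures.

1.95

The single-stage factor is √(M_heavy/M_light), so 14 stages give [√(21.99/19.99)]^14 = (21.99/19.99)^(14/2).
= 1.10005^7 = 1.95.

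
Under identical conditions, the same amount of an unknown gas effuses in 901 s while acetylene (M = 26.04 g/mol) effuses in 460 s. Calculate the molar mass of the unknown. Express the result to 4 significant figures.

99.90 g/mol

Since effusion rate ∝ 1/√M, t_X/t_C₂H₂ = √(M_X/M_C₂H₂).
901/460 = 1.959 = √(M_X/26.04)
M_X = 26.04 × 1.959² = 26.04 × 3.836 = 99.90 g/mol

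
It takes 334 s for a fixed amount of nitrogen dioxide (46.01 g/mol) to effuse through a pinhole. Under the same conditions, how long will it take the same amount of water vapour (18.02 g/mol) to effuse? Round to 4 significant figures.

209.0 s

Graham's law gives t_H₂O/t_NO₂ = √(M_H₂O/M_NO₂) = √(18.02/46.01) = √0.3917 = 0.6258.
So the time for H₂O is 334 × 0.6258 = 209.0 s.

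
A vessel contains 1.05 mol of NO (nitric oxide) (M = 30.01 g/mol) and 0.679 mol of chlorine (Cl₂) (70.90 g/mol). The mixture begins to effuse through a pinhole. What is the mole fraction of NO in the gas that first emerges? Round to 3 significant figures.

Effusion rate of each component ∝ n_i/√M_i (partial pressure × 1/√M).
Mole fraction of NO in the effusate = (n_NO/√M_NO) / (n_NO/√M_NO + n_Cl₂/√M_Cl₂)
= (1.05/√30.01) / (1.05/√30.01 + 0.679/√70.90) = 0.1917/(0.1917 + 0.08064) = 0.704.

0.704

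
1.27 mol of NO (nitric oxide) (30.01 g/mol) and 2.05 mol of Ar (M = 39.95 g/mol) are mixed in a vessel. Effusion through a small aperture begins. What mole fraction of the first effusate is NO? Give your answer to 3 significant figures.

0.417

The effusion rate of species i is ∝ p_i/√M_i ∝ n_i/√M_i.
Mole fraction of NO in the effusate = (n_NO/√M_NO) / (n_NO/√M_NO + n_Ar/√M_Ar)
= (1.27/√30.01) / (1.27/√30.01 + 2.05/√39.95) = 0.2318/(0.2318 + 0.3243) = 0.417.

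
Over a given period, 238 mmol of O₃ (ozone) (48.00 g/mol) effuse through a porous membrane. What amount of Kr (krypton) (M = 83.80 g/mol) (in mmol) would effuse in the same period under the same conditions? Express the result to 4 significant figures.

From Graham's law, rate_Kr/rate_O₃ = √(M_O₃/M_Kr) = √(48.00/83.80) = √0.5728 = 0.7568.
So the amount for Kr is 238 × 0.7568 = 180.1 mmol.

180.1 mmol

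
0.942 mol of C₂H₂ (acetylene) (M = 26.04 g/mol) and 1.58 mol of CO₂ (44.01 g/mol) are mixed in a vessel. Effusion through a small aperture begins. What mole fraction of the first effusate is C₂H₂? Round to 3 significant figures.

0.437

Each component's effusion rate ∝ (its partial pressure)·(1/√M) ∝ n_i/√M_i.
Mole fraction of C₂H₂ in the effusate = (n_C₂H₂/√M_C₂H₂) / (n_C₂H₂/√M_C₂H₂ + n_CO₂/√M_CO₂)
= (0.942/√26.04) / (0.942/√26.04 + 1.58/√44.01) = 0.1846/(0.1846 + 0.2382) = 0.437.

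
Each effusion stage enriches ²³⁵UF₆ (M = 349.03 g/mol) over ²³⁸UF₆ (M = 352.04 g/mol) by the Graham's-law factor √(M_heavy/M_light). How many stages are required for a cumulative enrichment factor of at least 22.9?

With α = √(352.04/349.03) per stage, ln α = ½ ln(1.00862) = 0.004293.
Need α^N ≥ 22.9 ⇒ N ≥ ln(22.9) / ln α = 3.131 / 0.004293 = 729.28.
Minimum whole number of stages: N = 730.

730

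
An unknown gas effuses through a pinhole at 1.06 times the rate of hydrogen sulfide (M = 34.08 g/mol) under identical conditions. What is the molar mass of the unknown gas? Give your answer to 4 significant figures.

Using Graham's law: rate_X/rate_H₂S = √(M_H₂S/M_X).
1.06 = √(34.08/M_X)
M_X = 34.08 / 1.06² = 34.08 / 1.124 = 30.33 g/mol

30.33 g/mol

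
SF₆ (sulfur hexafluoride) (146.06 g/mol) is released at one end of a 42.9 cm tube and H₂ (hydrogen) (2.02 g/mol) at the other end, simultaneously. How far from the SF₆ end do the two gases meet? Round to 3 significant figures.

4.51 cm

In equal time, each gas travels a distance ∝ its rate ∝ 1/√M, so d_SF₆/d_H₂ = √(M_H₂/M_SF₆) = √(2.02/146.06) = 0.1176.
With d_SF₆ + d_H₂ = 42.9 cm, d_H₂ = 42.9/(1 + 0.1176) = 38.39 cm.
d_SF₆ = 42.9 − 38.39 = 4.51 cm.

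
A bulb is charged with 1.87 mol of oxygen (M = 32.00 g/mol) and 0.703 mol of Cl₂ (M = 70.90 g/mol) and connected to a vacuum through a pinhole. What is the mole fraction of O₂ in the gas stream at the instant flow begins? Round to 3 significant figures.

0.798

Effusion rate of each component ∝ n_i/√M_i (partial pressure × 1/√M).
So x_O₂ in the escaping gas = (n_O₂/√M_O₂) / Σ(n_i/√M_i)
= (1.87/√32.00) / (1.87/√32.00 + 0.703/√70.90) = 0.3306/(0.3306 + 0.08349) = 0.798.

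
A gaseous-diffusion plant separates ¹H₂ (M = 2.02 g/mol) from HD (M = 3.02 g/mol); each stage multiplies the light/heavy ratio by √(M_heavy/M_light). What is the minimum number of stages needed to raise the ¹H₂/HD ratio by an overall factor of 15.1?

14

Per stage α = (3.02/2.02)^(1/2) = 1.49505^0.5, giving ln α = 0.2011.
Need α^N ≥ 15.1 ⇒ N ≥ ln(15.1) / ln α = 2.715 / 0.2011 = 13.50.
Minimum whole number of stages: N = 14.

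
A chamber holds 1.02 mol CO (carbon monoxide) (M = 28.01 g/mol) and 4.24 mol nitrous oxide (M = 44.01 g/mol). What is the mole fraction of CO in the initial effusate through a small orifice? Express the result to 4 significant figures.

0.2317

Rate_i ∝ x_i/√M_i (Graham's law weighted by mole fraction), so the effusate composition follows n_i/√M_i.
So x_CO in the escaping gas = (n_CO/√M_CO) / Σ(n_i/√M_i)
= (1.02/√28.01) / (1.02/√28.01 + 4.24/√44.01) = 0.1927/(0.1927 + 0.6391) = 0.2317.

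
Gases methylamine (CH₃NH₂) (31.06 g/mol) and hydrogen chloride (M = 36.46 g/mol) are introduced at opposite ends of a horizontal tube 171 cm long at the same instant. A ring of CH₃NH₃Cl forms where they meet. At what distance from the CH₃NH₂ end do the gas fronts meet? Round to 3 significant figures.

88.9 cm

Graham's law gives d_CH₃NH₂/d_HCl = rate_CH₃NH₂/rate_HCl = √(M_HCl/M_CH₃NH₂) = √(36.46/31.06) = 1.083.
With d_CH₃NH₂ + d_HCl = 171 cm, d_HCl = 171/(1 + 1.083) = 82.08 cm.
d_CH₃NH₂ = 171 − 82.08 = 88.9 cm.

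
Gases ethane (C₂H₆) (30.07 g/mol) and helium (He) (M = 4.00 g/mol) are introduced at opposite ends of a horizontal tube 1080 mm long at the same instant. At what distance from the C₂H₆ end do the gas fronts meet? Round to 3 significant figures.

289 mm

Distances travelled in equal time are proportional to diffusion rates, so d_C₂H₆/d_He = √(M_He/M_C₂H₆) = √(4.00/30.07) = 0.3647.
With d_C₂H₆ + d_He = 1080 mm, d_He = 1080/(1 + 0.3647) = 791.4 mm.
d_C₂H₆ = 1080 − 791.4 = 289 mm.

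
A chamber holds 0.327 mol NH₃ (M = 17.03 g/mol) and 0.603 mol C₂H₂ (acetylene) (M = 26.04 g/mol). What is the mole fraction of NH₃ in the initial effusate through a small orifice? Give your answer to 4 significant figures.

Each component's effusion rate ∝ (its partial pressure)·(1/√M) ∝ n_i/√M_i.
So x_NH₃ in the escaping gas = (n_NH₃/√M_NH₃) / Σ(n_i/√M_i)
= (0.327/√17.03) / (0.327/√17.03 + 0.603/√26.04) = 0.07924/(0.07924 + 0.1182) = 0.4014.

0.4014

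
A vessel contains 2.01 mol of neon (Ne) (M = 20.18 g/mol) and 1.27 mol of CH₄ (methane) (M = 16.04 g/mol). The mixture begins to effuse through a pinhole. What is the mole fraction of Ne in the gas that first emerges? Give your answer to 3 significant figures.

The effusion rate of species i is ∝ p_i/√M_i ∝ n_i/√M_i.
x_Ne(eff) = (n_Ne/√M_Ne) / (n_Ne/√M_Ne + n_CH₄/√M_CH₄)
= (2.01/√20.18) / (2.01/√20.18 + 1.27/√16.04) = 0.4474/(0.4474 + 0.3171) = 0.585.

0.585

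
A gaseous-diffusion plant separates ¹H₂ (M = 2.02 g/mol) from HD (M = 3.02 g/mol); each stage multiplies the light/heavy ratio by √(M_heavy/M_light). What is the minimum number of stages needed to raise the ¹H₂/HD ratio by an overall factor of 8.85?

11

Single-stage factor α = √(3.02/2.02), so ln α = ½ ln(1.49505) = 0.2011.
Need α^N ≥ 8.85 ⇒ N ≥ ln(8.85) / ln α = 2.180 / 0.2011 = 10.84.
So at least 11 stages are needed.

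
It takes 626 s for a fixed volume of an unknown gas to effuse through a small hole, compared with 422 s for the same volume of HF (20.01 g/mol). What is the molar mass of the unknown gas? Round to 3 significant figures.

44.0 g/mol

Graham's law gives t_X/t_HF = √(M_X/M_HF).
626/422 = 1.483 = √(M_X/20.01)
M_X = 20.01 × 1.483² = 20.01 × 2.201 = 44.0 g/mol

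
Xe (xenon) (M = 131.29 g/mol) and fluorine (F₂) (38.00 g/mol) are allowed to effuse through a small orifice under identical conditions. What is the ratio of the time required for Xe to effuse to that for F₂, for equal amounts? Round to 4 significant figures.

Graham's law gives t_Xe/t_F₂ = √(M_Xe/M_F₂) = √(131.29/38.00) = √3.455 = 1.859.

1.859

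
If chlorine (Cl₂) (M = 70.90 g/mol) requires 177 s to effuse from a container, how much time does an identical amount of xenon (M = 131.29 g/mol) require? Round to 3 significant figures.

From Graham's law, t_Xe/t_Cl₂ = √(M_Xe/M_Cl₂) = √(131.29/70.90) = √1.852 = 1.361.
So the time for Xe is 177 × 1.361 = 241 s.

241 s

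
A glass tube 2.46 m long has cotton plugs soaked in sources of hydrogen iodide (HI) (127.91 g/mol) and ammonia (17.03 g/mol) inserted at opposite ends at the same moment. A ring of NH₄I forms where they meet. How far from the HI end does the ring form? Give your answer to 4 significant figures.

The fronts meet when d_HI + d_NH₃ = L with d_HI/d_NH₃ = √(M_NH₃/M_HI) (Graham's law). Here √(M_NH₃/M_HI) = √(17.03/127.91) = 0.3649.
With d_HI + d_NH₃ = 2.46 m, d_NH₃ = 2.46/(1 + 0.3649) = 1.802 m.
d_HI = 2.46 − 1.802 = 0.6576 m.

0.6576 m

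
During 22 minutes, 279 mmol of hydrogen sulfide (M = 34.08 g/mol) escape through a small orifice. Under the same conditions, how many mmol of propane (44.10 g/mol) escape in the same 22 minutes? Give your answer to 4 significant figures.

245.3 mmol

Using Graham's law: rate_C₃H₈/rate_H₂S = √(M_H₂S/M_C₃H₈) = √(34.08/44.10) = √0.7728 = 0.8791.
So the amount for C₃H₈ is 279 × 0.8791 = 245.3 mmol.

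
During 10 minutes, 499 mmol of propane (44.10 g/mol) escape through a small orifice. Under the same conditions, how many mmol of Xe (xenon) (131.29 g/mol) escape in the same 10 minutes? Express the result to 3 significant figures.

Using Graham's law: rate_Xe/rate_C₃H₈ = √(M_C₃H₈/M_Xe) = √(44.10/131.29) = √0.3359 = 0.5796.
So the amount for Xe is 499 × 0.5796 = 289 mmol.

289 mmol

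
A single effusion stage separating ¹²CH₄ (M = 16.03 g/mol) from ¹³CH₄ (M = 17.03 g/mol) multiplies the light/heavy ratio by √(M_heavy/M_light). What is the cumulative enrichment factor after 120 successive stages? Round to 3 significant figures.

Each stage multiplies the ratio by α = √(17.03/16.03), so after 120 stages the overall factor is α^120 = (17.03/16.03)^(120/2).
= 1.06238^60 = 37.7.

37.7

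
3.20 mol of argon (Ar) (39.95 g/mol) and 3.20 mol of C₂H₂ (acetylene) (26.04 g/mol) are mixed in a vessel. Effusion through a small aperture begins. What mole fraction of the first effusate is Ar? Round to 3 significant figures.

0.447

The effusion rate of species i is ∝ p_i/√M_i ∝ n_i/√M_i.
Mole fraction of Ar in the effusate = (n_Ar/√M_Ar) / (n_Ar/√M_Ar + n_C₂H₂/√M_C₂H₂)
= (3.20/√39.95) / (3.20/√39.95 + 3.20/√26.04) = 0.5063/(0.5063 + 0.6271) = 0.447.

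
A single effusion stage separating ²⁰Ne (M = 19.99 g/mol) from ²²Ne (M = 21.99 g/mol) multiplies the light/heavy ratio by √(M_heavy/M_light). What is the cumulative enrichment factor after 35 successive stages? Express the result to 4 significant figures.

Overall factor = α^35 with α = √(21.99/19.99), i.e. (21.99/19.99)^(35/2).
= 1.10005^(35/2) = 5.305.

5.305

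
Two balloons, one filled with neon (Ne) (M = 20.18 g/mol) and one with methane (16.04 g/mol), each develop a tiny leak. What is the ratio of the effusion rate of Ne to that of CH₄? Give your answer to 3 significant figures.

From Graham's law, rate_Ne/rate_CH₄ = √(M_CH₄/M_Ne) = √(16.04/20.18) = √0.7948 = 0.892.

0.892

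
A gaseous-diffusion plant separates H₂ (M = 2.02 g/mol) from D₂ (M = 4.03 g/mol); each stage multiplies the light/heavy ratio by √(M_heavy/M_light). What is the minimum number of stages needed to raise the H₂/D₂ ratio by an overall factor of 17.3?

9

With α = √(4.03/2.02) per stage, ln α = ½ ln(1.99505) = 0.3453.
Need α^N ≥ 17.3 ⇒ N ≥ ln(17.3) / ln α = 2.851 / 0.3453 = 8.25.
Minimum whole number of stages: N = 9.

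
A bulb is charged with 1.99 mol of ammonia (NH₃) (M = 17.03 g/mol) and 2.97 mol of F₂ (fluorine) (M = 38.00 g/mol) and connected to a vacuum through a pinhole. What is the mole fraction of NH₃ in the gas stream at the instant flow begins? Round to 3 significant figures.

0.500

Effusion rate of each component ∝ n_i/√M_i (partial pressure × 1/√M).
x_NH₃(eff) = (n_NH₃/√M_NH₃) / (n_NH₃/√M_NH₃ + n_F₂/√M_F₂)
= (1.99/√17.03) / (1.99/√17.03 + 2.97/√38.00) = 0.4822/(0.4822 + 0.4818) = 0.500.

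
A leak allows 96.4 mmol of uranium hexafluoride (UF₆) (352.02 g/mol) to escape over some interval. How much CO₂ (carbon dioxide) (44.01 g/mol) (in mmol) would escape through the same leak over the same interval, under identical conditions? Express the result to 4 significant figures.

From Graham's law, rate_CO₂/rate_UF₆ = √(M_UF₆/M_CO₂) = √(352.02/44.01) = √7.999 = 2.828.
So the amount for CO₂ is 96.4 × 2.828 = 272.6 mmol.

272.6 mmol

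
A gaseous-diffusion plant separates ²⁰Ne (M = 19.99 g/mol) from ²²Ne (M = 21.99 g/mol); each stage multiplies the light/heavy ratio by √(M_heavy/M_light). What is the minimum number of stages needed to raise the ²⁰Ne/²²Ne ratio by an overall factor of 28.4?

71

With α = √(21.99/19.99) per stage, ln α = ½ ln(1.10005) = 0.04768.
Need α^N ≥ 28.4 ⇒ N ≥ ln(28.4) / ln α = 3.346 / 0.04768 = 70.19.
Minimum whole number of stages: N = 71.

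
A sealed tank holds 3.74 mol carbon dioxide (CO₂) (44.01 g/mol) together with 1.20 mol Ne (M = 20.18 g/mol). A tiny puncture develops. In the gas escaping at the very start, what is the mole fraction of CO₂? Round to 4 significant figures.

0.6785

Each component's effusion rate ∝ (its partial pressure)·(1/√M) ∝ n_i/√M_i.
x_CO₂(eff) = (n_CO₂/√M_CO₂) / (n_CO₂/√M_CO₂ + n_Ne/√M_Ne)
= (3.74/√44.01) / (3.74/√44.01 + 1.20/√20.18) = 0.5638/(0.5638 + 0.2671) = 0.6785.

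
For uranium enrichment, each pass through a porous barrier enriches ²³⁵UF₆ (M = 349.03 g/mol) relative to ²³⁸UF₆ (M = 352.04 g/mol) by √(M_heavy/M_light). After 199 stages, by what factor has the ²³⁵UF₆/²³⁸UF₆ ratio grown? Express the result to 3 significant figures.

2.35

Overall factor = α^199 with α = √(352.04/349.03), i.e. (352.04/349.03)^(199/2).
= 1.00862^(199/2) = 2.35.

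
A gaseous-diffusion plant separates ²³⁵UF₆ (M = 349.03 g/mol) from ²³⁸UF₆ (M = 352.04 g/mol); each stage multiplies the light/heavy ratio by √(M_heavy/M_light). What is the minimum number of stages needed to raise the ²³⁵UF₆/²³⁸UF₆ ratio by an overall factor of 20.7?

Single-stage factor α = √(352.04/349.03), so ln α = ½ ln(1.00862) = 0.004293.
Need α^N ≥ 20.7 ⇒ N ≥ ln(20.7) / ln α = 3.030 / 0.004293 = 705.76.
Rounding up, N = 706 stages.

706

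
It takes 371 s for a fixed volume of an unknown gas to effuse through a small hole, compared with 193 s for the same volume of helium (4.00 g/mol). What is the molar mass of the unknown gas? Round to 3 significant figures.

From Graham's law, t_X/t_He = √(M_X/M_He).
371/193 = 1.922 = √(M_X/4.00)
M_X = 4.00 × 1.922² = 4.00 × 3.695 = 14.8 g/mol

14.8 g/mol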